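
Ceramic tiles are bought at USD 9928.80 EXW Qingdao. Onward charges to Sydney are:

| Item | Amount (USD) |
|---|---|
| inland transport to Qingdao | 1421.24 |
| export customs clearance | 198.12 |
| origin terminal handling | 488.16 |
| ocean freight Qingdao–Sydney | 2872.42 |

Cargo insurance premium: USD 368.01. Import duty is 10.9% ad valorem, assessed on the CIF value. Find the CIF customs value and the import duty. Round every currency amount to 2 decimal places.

CIF = EXW price + pre-shipment costs + freight + insurance
CIF = 9928.80 + 1421.24 + 198.12 + 488.16 + 2872.42 + 368.01 = 15276.75
Import duty = 15276.75 × 10.9% = 1665.17

CIF value: USD 15276.75; import duty: USD 1665.17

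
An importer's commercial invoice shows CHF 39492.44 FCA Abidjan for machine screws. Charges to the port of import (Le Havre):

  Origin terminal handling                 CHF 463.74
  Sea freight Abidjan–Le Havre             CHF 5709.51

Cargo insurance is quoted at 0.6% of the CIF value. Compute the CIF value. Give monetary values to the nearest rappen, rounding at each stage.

Let C be the CIF value. C = FCA price + pre-shipment costs + freight + 0.6% × C
C − 0.6% × C = 39492.44 + 463.74 + 5709.51
0.994 × C = 45665.69
C = 45665.69 / 0.994 = 45941.34
Insurance premium = 0.6% × 45941.34 = 275.65

CIF value: CHF 45941.34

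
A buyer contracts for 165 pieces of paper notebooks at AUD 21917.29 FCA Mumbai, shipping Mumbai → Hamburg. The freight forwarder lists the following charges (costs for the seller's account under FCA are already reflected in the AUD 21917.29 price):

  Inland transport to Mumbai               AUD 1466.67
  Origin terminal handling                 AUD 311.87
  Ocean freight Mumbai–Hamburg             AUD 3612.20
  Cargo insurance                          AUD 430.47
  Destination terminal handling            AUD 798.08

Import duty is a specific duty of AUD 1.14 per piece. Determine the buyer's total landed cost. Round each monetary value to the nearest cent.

FCA: the seller delivers export-cleared goods to the carrier; the buyer bears costs from that point.
Already in the invoice (seller's account under FCA): inland to port — exclude.
CIF value = FCA price + origin terminal + freight + insurance = 21917.29 + 311.87 + 3612.20 + 430.47 = 26271.83
Import duty = 165 × 1.14 = 188.10
Buyer bears: origin terminal 311.87 + freight 3612.20 + insurance 430.47 + destination terminal 798.08 + duty 188.10 = 5340.72
Landed cost = invoice 21917.29 + 5340.72 = 27258.01

Total landed cost: AUD 27258.01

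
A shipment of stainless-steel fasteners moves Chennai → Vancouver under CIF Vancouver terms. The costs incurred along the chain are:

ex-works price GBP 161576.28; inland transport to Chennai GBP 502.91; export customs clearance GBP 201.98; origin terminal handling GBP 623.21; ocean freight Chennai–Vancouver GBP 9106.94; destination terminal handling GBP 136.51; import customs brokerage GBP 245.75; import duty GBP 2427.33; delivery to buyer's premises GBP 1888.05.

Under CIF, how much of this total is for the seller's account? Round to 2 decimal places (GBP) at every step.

Seller's account: GBP 172011.32

CIF: the seller pays costs through ocean freight and marine insurance to the destination port.
Seller's account: goods 161576.28 + inland to port 502.91 + export clearance 201.98 + origin terminal 623.21 + freight 9106.94 = 172011.32
Buyer's account: destination terminal 136.51 + brokerage 245.75 + duty 2427.33 + delivery 1888.05 = 4697.64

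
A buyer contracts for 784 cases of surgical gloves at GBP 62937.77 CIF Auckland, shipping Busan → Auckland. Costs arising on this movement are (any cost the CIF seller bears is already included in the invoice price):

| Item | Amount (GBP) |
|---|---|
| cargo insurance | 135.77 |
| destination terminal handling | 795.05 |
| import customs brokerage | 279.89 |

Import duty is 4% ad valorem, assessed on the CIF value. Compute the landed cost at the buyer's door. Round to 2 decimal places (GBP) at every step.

Total landed cost: GBP 66530.22

CIF: the seller pays costs through ocean freight and marine insurance to the destination port.
Already in the invoice (seller's account under CIF): insurance — exclude.
The CIF price already equals the CIF value: 62937.77
Import duty = 62937.77 × 4% = 2517.51
Buyer bears: destination terminal 795.05 + brokerage 279.89 + duty 2517.51 = 3592.45
Landed cost = invoice 62937.77 + 3592.45 = 66530.22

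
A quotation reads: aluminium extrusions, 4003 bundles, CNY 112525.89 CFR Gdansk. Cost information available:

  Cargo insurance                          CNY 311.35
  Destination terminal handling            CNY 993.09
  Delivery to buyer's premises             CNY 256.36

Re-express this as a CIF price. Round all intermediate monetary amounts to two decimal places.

CIF price: CNY 112837.24

Not relevant to the conversion: delivery, destination terminal — on the buyer under both terms; not part of either seller's price.
From CFR to CIF, the seller additionally bears: insurance.
CIF price = 112525.89 + 311.35 = 112837.24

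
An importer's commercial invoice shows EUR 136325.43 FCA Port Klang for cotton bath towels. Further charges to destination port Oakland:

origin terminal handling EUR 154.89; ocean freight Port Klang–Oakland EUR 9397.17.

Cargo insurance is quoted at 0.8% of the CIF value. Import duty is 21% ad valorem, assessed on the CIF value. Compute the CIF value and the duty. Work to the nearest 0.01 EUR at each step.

CIF value: EUR 147053.92; import duty: EUR 30881.32

Let C be the CIF value. C = FCA price + pre-shipment costs + freight + 0.8% × C
C − 0.8% × C = 136325.43 + 154.89 + 9397.17
0.992 × C = 145877.49
C = 145877.49 / 0.992 = 147053.92
Insurance premium = 0.8% × 147053.92 = 1176.43
Import duty = 147053.92 × 21% = 30881.32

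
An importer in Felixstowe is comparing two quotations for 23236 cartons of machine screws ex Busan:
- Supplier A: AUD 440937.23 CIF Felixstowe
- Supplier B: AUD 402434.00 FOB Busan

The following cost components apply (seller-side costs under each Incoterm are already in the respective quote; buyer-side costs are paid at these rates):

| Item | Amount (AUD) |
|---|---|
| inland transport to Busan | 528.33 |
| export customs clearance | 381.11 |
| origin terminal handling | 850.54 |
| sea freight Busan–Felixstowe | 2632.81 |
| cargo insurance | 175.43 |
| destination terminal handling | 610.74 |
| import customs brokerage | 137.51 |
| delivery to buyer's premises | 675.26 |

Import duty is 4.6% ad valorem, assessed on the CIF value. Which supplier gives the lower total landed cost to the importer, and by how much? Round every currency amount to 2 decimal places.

Supplier B is cheaper by AUD 37336.96

Supplier A (CIF):
The CIF price already equals the CIF value: 440937.23
Import duty = 440937.23 × 4.6% = 20283.11
Buyer bears (A): 610.74 + 137.51 + 675.26 = 1423.51
Landed cost (A) = invoice 440937.23 + 1423.51 + duty 20283.11 = 462643.85
Supplier B (FOB):
CIF value = FOB price + freight + insurance = 402434.00 + 2632.81 + 175.43 = 405242.24
Import duty = 405242.24 × 4.6% = 18641.14
Buyer bears (B): 2632.81 + 175.43 + 610.74 + 137.51 + 675.26 = 4231.75
Landed cost (B) = invoice 402434.00 + 4231.75 + duty 18641.14 = 425306.89
Difference = |462643.85 − 425306.89| = 37336.96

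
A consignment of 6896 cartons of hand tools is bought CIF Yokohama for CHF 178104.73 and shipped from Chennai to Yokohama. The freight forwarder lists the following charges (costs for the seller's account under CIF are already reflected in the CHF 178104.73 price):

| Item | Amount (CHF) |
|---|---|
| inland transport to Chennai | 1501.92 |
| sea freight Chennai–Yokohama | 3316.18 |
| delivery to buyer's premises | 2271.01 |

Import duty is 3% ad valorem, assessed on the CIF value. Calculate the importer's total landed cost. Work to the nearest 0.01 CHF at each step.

Total landed cost: CHF 185718.88

CIF: the seller pays costs through ocean freight and marine insurance to the destination port.
Already in the invoice (seller's account under CIF): inland to port, freight — exclude.
The CIF price already equals the CIF value: 178104.73
Import duty = 178104.73 × 3% = 5343.14
Buyer bears: delivery 2271.01 + duty 5343.14 = 7614.15
Landed cost = invoice 178104.73 + 7614.15 = 185718.88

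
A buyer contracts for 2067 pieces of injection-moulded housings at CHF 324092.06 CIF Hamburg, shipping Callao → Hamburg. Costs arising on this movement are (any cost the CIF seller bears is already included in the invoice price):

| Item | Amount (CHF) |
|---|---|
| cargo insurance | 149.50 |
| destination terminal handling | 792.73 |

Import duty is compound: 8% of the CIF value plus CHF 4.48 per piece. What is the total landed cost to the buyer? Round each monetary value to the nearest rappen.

Total landed cost: CHF 360072.31

CIF: the seller pays costs through ocean freight and marine insurance to the destination port.
Already in the invoice (seller's account under CIF): insurance — exclude.
The CIF price already equals the CIF value: 324092.06
Ad valorem component: 324092.06 × 8% = 25927.36
Specific component: 2067 × 4.48 = 9260.16
Import duty = 25927.36 + 9260.16 = 35187.52
Buyer bears: destination terminal 792.73 + duty 35187.52 = 35980.25
Landed cost = invoice 324092.06 + 35980.25 = 360072.31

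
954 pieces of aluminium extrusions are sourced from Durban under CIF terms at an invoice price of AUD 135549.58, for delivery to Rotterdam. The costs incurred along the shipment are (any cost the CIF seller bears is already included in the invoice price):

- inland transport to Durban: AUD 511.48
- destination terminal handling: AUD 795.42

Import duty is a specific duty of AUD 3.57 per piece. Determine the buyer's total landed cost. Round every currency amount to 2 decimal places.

CIF: the seller pays costs through ocean freight and marine insurance to the destination port.
Already in the invoice (seller's account under CIF): inland to port — exclude.
The CIF price already equals the CIF value: 135549.58
Import duty = 954 × 3.57 = 3405.78
Buyer bears: destination terminal 795.42 + duty 3405.78 = 4201.20
Landed cost = invoice 135549.58 + 4201.20 = 139750.78

Total landed cost: AUD 139750.78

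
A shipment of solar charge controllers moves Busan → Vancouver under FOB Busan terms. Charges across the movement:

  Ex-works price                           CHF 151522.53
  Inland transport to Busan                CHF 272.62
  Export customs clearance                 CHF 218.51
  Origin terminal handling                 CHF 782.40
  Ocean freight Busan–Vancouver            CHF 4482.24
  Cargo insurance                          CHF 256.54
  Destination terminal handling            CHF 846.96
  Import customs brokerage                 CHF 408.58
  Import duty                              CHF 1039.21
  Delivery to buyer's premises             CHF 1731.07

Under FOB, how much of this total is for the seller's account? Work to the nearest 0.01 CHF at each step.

FOB: the seller bears costs until goods are on board at the origin port; the buyer bears freight, insurance and all costs thereafter.
Seller's account: goods 151522.53 + inland to port 272.62 + export clearance 218.51 + origin terminal 782.40 = 152796.06
Buyer's account: freight 4482.24 + insurance 256.54 + destination terminal 846.96 + brokerage 408.58 + duty 1039.21 + delivery 1731.07 = 8764.60

Seller's account: CHF 152796.06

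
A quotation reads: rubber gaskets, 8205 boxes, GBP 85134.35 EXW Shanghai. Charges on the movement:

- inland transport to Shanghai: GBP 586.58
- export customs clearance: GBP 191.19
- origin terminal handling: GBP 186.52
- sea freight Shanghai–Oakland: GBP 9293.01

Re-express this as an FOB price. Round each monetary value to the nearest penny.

FOB price: GBP 86098.64

Not relevant to the conversion: freight — on the buyer under both terms; not part of either seller's price.
From EXW to FOB, the seller additionally bears: inland to port, export clearance, origin terminal.
FOB price = 85134.35 + 586.58 + 191.19 + 186.52 = 86098.64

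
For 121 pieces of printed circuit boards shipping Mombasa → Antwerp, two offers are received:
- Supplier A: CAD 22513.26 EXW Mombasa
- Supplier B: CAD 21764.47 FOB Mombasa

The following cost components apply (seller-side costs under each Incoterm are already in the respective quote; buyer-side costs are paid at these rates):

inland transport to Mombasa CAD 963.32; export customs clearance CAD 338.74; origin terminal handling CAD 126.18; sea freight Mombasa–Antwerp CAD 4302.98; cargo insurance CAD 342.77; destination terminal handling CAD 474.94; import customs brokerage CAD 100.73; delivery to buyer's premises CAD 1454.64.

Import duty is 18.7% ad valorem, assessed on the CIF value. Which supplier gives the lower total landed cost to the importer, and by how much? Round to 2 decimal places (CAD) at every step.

Supplier B is cheaper by CAD 2584.14

Supplier A (EXW):
CIF value = EXW price + inland to port + export clearance + origin terminal + freight + insurance = 22513.26 + 963.32 + 338.74 + 126.18 + 4302.98 + 342.77 = 28587.25
Import duty = 28587.25 × 18.7% = 5345.82
Buyer bears (A): 963.32 + 338.74 + 126.18 + 4302.98 + 342.77 + 474.94 + 100.73 + 1454.64 = 8104.30
Landed cost (A) = invoice 22513.26 + 8104.30 + duty 5345.82 = 35963.38
Supplier B (FOB):
CIF value = FOB price + freight + insurance = 21764.47 + 4302.98 + 342.77 = 26410.22
Import duty = 26410.22 × 18.7% = 4938.71
Buyer bears (B): 4302.98 + 342.77 + 474.94 + 100.73 + 1454.64 = 6676.06
Landed cost (B) = invoice 21764.47 + 6676.06 + duty 4938.71 = 33379.24
Difference = |35963.38 − 33379.24| = 2584.14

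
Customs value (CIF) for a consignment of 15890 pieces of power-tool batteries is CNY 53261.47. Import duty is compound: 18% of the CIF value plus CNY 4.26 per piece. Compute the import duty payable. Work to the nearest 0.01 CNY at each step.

Ad valorem component: 53261.47 × 18% = 9587.06
Specific component: 15890 × 4.26 = 67691.40
Import duty = 9587.06 + 67691.40 = 77278.46

Import duty: CNY 77278.46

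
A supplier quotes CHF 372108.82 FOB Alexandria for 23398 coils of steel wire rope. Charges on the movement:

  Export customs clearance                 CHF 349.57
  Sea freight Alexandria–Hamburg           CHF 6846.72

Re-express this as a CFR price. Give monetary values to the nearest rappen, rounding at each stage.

CFR price: CHF 378955.54

Not relevant to the conversion: export clearance — on the seller under both FOB and CFR; already in the FOB price and stays in the CFR price.
From FOB to CFR, the seller additionally bears: freight.
CFR price = 372108.82 + 6846.72 = 378955.54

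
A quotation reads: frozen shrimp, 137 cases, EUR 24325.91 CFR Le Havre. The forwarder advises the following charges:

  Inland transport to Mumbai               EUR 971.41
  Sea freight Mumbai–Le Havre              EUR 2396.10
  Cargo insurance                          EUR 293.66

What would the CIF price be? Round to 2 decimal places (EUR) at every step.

CIF price: EUR 24619.57

Not relevant to the conversion: freight, inland to port — on the seller under both CFR and CIF; already in the CFR price and stays in the CIF price.
From CFR to CIF, the seller additionally bears: insurance.
CIF price = 24325.91 + 293.66 = 24619.57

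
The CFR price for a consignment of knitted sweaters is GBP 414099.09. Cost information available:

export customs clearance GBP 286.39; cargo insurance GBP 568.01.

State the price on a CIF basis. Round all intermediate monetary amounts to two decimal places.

Not relevant to the conversion: export clearance — on the seller under both CFR and CIF; already in the CFR price and stays in the CIF price.
From CFR to CIF, the seller additionally bears: insurance.
CIF price = 414099.09 + 568.01 = 414667.10

CIF price: GBP 414667.10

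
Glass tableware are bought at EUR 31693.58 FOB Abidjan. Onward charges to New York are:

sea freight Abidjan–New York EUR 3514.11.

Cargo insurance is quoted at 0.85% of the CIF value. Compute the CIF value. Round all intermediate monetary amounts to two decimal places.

Let C be the CIF value. C = FOB price + freight + 0.85% × C
C − 0.85% × C = 31693.58 + 3514.11
0.9915 × C = 35207.69
C = 35207.69 / 0.9915 = 35509.52
Insurance premium = 0.85% × 35509.52 = 301.83

CIF value: EUR 35509.52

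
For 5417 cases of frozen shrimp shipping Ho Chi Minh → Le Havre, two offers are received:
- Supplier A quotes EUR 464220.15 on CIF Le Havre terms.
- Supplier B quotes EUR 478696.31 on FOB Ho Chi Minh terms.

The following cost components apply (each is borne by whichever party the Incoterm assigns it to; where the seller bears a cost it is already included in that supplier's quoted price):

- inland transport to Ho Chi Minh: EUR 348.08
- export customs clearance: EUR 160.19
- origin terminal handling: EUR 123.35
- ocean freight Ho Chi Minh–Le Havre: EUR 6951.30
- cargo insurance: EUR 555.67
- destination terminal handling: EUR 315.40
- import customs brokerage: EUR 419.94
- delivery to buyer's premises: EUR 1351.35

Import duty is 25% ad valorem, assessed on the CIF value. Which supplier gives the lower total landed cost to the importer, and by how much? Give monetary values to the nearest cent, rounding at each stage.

Supplier A (CIF):
The CIF price already equals the CIF value: 464220.15
Import duty = 464220.15 × 25% = 116055.04
Buyer bears (A): 315.40 + 419.94 + 1351.35 = 2086.69
Landed cost (A) = invoice 464220.15 + 2086.69 + duty 116055.04 = 582361.88
Supplier B (FOB):
CIF value = FOB price + freight + insurance = 478696.31 + 6951.30 + 555.67 = 486203.28
Import duty = 486203.28 × 25% = 121550.82
Buyer bears (B): 6951.30 + 555.67 + 315.40 + 419.94 + 1351.35 = 9593.66
Landed cost (B) = invoice 478696.31 + 9593.66 + duty 121550.82 = 609840.79
Difference = |582361.88 − 609840.79| = 27478.91

Supplier A is cheaper by EUR 27478.91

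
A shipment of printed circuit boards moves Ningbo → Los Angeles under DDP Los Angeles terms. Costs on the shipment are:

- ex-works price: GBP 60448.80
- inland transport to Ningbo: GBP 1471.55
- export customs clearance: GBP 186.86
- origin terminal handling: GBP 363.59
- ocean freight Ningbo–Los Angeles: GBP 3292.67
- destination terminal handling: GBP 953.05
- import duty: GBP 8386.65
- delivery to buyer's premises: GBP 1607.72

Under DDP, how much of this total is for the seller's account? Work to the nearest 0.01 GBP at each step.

Seller's account: GBP 76710.89

DDP: the seller bears all costs including import duty.
Seller's account: goods 60448.80 + inland to port 1471.55 + export clearance 186.86 + origin terminal 363.59 + freight 3292.67 + destination terminal 953.05 + duty 8386.65 + delivery 1607.72 = 76710.89
Buyer's account: 0.00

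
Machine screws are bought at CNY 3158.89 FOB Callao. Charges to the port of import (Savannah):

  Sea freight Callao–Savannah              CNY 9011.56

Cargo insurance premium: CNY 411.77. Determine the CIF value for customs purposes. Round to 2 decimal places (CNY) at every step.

CIF value: CNY 12582.22

CIF = FOB price + freight + insurance
CIF = 3158.89 + 9011.56 + 411.77 = 12582.22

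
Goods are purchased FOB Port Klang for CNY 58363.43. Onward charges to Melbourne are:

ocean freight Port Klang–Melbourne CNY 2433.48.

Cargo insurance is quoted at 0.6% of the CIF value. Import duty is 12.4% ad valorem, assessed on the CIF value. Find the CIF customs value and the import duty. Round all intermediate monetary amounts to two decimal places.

CIF value: CNY 61163.89; import duty: CNY 7584.32

Let C be the CIF value. C = FOB price + freight + 0.6% × C
C − 0.6% × C = 58363.43 + 2433.48
0.994 × C = 60796.91
C = 60796.91 / 0.994 = 61163.89
Insurance premium = 0.6% × 61163.89 = 366.98
Import duty = 61163.89 × 12.4% = 7584.32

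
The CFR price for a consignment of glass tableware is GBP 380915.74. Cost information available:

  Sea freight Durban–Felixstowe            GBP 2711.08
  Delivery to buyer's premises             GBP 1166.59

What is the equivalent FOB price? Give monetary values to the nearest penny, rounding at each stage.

FOB price: GBP 378204.66

Not relevant to the conversion: delivery — on the buyer under both terms; not part of either seller's price.
From CFR to FOB, the seller no longer bears: freight.
FOB price = 380915.74 − 2711.08 = 378204.66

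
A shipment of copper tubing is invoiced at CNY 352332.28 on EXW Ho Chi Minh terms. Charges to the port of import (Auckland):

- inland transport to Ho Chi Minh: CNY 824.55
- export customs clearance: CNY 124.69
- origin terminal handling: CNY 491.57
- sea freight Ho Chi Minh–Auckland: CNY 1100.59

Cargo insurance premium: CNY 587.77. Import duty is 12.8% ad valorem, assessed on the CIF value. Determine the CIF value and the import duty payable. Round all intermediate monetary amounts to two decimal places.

CIF = EXW price + pre-shipment costs + freight + insurance
CIF = 352332.28 + 824.55 + 124.69 + 491.57 + 1100.59 + 587.77 = 355461.45
Import duty = 355461.45 × 12.8% = 45499.07

CIF value: CNY 355461.45; import duty: CNY 45499.07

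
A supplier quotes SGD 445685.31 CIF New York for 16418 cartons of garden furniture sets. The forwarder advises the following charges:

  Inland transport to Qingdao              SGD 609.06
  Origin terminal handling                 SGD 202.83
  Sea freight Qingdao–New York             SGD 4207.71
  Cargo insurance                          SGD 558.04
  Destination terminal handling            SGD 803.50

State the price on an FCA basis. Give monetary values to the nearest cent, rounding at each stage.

FCA price: SGD 440716.73

Not relevant to the conversion: inland to port — on the seller under both CIF and FCA; already in the CIF price and stays in the FCA price. destination terminal — on the buyer under both terms; not part of either seller's price.
From CIF to FCA, the seller no longer bears: origin terminal, freight, insurance.
FCA price = 445685.31 − 202.83 − 4207.71 − 558.04 = 440716.73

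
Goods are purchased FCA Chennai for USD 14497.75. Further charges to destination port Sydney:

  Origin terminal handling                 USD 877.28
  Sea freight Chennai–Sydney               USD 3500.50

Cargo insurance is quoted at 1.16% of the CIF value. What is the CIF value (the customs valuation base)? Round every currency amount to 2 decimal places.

Let C be the CIF value. C = FCA price + pre-shipment costs + freight + 1.16% × C
C − 1.16% × C = 14497.75 + 877.28 + 3500.50
0.9884 × C = 18875.53
C = 18875.53 / 0.9884 = 19097.06
Insurance premium = 1.16% × 19097.06 = 221.53

CIF value: USD 19097.06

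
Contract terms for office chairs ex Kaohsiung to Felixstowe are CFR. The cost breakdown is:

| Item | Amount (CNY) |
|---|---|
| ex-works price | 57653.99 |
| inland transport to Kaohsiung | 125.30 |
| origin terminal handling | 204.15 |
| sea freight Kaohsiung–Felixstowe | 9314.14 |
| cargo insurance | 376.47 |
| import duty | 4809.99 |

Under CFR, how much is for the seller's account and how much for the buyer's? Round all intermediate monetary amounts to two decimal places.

CFR: the seller pays costs through ocean freight to the destination port, but not insurance.
Seller's account: goods 57653.99 + inland to port 125.30 + origin terminal 204.15 + freight 9314.14 = 67297.58
Buyer's account: insurance 376.47 + duty 4809.99 = 5186.46

Seller: CNY 67297.58; buyer: CNY 5186.46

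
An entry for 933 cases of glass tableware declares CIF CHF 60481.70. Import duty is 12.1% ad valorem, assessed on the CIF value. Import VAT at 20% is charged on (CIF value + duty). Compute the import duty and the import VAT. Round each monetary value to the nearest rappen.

Import duty = 60481.70 × 12.1% = 7318.29
VAT base = CIF + duty = 60481.70 + 7318.29 = 67799.99
Import VAT = 67799.99 × 20% = 13560.00

Import duty: CHF 7318.29; import VAT: CHF 13560.00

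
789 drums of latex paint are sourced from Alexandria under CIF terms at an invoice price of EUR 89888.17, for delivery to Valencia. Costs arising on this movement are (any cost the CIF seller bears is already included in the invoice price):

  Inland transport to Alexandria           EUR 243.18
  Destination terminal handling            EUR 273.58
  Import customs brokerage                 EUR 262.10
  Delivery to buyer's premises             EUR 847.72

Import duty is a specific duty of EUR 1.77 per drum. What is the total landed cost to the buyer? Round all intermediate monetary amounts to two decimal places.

Total landed cost: EUR 92668.10

CIF: the seller pays costs through ocean freight and marine insurance to the destination port.
Already in the invoice (seller's account under CIF): inland to port — exclude.
The CIF price already equals the CIF value: 89888.17
Import duty = 789 × 1.77 = 1396.53
Buyer bears: destination terminal 273.58 + brokerage 262.10 + delivery 847.72 + duty 1396.53 = 2779.93
Landed cost = invoice 89888.17 + 2779.93 = 92668.10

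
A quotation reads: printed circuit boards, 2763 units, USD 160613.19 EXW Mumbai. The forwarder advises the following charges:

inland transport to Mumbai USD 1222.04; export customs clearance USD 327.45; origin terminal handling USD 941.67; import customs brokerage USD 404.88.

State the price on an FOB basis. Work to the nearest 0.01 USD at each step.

FOB price: USD 163104.35

Not relevant to the conversion: brokerage — on the buyer under both terms; not part of either seller's price.
From EXW to FOB, the seller additionally bears: inland to port, export clearance, origin terminal.
FOB price = 160613.19 + 1222.04 + 327.45 + 941.67 = 163104.35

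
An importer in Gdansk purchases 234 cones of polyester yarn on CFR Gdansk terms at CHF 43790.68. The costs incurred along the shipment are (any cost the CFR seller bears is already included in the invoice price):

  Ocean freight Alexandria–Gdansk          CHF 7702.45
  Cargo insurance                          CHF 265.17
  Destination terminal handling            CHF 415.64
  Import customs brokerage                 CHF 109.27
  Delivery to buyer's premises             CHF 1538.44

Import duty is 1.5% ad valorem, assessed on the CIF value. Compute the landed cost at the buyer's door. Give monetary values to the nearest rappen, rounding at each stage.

CFR: the seller pays costs through ocean freight to the destination port, but not insurance.
Already in the invoice (seller's account under CFR): freight — exclude.
CIF value = CFR price + insurance = 43790.68 + 265.17 = 44055.85
Import duty = 44055.85 × 1.5% = 660.84
Buyer bears: insurance 265.17 + destination terminal 415.64 + brokerage 109.27 + delivery 1538.44 + duty 660.84 = 2989.36
Landed cost = invoice 43790.68 + 2989.36 = 46780.04

Total landed cost: CHF 46780.04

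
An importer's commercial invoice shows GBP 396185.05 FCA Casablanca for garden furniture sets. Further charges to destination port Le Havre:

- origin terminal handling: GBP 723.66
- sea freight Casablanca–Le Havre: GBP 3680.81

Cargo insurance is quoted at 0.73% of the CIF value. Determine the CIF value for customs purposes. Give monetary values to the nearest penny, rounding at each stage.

CIF value: GBP 403535.33

Let C be the CIF value. C = FCA price + pre-shipment costs + freight + 0.73% × C
C − 0.73% × C = 396185.05 + 723.66 + 3680.81
0.9927 × C = 400589.52
C = 400589.52 / 0.9927 = 403535.33
Insurance premium = 0.73% × 403535.33 = 2945.81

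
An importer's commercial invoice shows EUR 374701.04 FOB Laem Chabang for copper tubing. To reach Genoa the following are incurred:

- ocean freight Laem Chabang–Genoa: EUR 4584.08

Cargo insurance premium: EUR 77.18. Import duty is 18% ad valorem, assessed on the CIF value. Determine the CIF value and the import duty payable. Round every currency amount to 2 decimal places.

CIF = FOB price + freight + insurance
CIF = 374701.04 + 4584.08 + 77.18 = 379362.30
Import duty = 379362.30 × 18% = 68285.21

CIF value: EUR 379362.30; import duty: EUR 68285.21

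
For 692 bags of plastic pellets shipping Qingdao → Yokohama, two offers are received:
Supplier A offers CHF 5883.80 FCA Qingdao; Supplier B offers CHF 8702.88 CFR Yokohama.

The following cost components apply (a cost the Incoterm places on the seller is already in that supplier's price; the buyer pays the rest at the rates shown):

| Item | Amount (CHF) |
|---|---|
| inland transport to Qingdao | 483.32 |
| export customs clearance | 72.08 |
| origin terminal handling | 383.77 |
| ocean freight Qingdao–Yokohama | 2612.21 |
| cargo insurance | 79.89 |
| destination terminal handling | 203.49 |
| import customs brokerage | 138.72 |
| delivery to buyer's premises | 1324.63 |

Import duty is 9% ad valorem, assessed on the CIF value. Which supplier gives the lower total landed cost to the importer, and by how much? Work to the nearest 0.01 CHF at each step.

Supplier B is cheaper by CHF 192.82

Supplier A (FCA):
CIF value = FCA price + origin terminal + freight + insurance = 5883.80 + 383.77 + 2612.21 + 79.89 = 8959.67
Import duty = 8959.67 × 9% = 806.37
Buyer bears (A): 383.77 + 2612.21 + 79.89 + 203.49 + 138.72 + 1324.63 = 4742.71
Landed cost (A) = invoice 5883.80 + 4742.71 + duty 806.37 = 11432.88
Supplier B (CFR):
CIF value = CFR price + insurance = 8702.88 + 79.89 = 8782.77
Import duty = 8782.77 × 9% = 790.45
Buyer bears (B): 79.89 + 203.49 + 138.72 + 1324.63 = 1746.73
Landed cost (B) = invoice 8702.88 + 1746.73 + duty 790.45 = 11240.06
Difference = |11432.88 − 11240.06| = 192.82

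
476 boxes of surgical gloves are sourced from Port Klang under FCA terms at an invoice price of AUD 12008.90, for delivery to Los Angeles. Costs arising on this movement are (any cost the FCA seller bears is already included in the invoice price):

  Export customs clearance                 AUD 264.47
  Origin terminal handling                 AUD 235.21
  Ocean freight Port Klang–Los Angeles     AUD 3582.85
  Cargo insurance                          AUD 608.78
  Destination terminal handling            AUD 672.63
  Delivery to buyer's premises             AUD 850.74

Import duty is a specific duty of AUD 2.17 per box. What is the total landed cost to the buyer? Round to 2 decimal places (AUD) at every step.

Total landed cost: AUD 18992.03

FCA: the seller delivers export-cleared goods to the carrier; the buyer bears costs from that point.
Already in the invoice (seller's account under FCA): export clearance — exclude.
CIF value = FCA price + origin terminal + freight + insurance = 12008.90 + 235.21 + 3582.85 + 608.78 = 16435.74
Import duty = 476 × 2.17 = 1032.92
Buyer bears: origin terminal 235.21 + freight 3582.85 + insurance 608.78 + destination terminal 672.63 + delivery 850.74 + duty 1032.92 = 6983.13
Landed cost = invoice 12008.90 + 6983.13 = 18992.03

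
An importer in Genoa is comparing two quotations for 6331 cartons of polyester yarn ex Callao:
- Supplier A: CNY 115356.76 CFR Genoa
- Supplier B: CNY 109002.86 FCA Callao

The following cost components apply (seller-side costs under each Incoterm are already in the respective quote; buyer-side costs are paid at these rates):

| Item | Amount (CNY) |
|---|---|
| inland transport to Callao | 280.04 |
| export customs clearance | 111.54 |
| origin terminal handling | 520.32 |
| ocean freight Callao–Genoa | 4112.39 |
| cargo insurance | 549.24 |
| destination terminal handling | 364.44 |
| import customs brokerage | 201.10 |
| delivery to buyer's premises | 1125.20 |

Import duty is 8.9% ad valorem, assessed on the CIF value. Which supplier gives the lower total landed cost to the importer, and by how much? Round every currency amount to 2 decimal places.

Supplier B is cheaper by CNY 1874.37

Supplier A (CFR):
CIF value = CFR price + insurance = 115356.76 + 549.24 = 115906.00
Import duty = 115906.00 × 8.9% = 10315.63
Buyer bears (A): 549.24 + 364.44 + 201.10 + 1125.20 = 2239.98
Landed cost (A) = invoice 115356.76 + 2239.98 + duty 10315.63 = 127912.37
Supplier B (FCA):
CIF value = FCA price + origin terminal + freight + insurance = 109002.86 + 520.32 + 4112.39 + 549.24 = 114184.81
Import duty = 114184.81 × 8.9% = 10162.45
Buyer bears (B): 520.32 + 4112.39 + 549.24 + 364.44 + 201.10 + 1125.20 = 6872.69
Landed cost (B) = invoice 109002.86 + 6872.69 + duty 10162.45 = 126038.00
Difference = |127912.37 − 126038.00| = 1874.37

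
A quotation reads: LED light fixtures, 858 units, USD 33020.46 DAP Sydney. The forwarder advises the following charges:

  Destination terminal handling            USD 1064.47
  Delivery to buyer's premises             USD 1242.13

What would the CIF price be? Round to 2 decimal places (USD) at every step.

CIF price: USD 30713.86

From DAP to CIF, the seller no longer bears: destination terminal, delivery.
CIF price = 33020.46 − 1064.47 − 1242.13 = 30713.86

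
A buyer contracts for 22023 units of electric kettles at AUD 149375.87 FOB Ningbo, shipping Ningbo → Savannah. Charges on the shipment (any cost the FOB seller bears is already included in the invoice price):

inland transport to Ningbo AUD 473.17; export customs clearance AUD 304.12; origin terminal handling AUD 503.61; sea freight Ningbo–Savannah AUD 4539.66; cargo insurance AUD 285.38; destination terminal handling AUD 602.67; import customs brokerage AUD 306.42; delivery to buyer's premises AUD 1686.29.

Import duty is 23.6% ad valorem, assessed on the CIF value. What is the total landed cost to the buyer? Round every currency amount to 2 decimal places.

FOB: the seller bears costs until goods are on board at the origin port; the buyer bears freight, insurance and all costs thereafter.
Already in the invoice (seller's account under FOB): inland to port, export clearance, origin terminal — exclude.
CIF value = FOB price + freight + insurance = 149375.87 + 4539.66 + 285.38 = 154200.91
Import duty = 154200.91 × 23.6% = 36391.41
Buyer bears: freight 4539.66 + insurance 285.38 + destination terminal 602.67 + brokerage 306.42 + delivery 1686.29 + duty 36391.41 = 43811.83
Landed cost = invoice 149375.87 + 43811.83 = 193187.70

Total landed cost: AUD 193187.70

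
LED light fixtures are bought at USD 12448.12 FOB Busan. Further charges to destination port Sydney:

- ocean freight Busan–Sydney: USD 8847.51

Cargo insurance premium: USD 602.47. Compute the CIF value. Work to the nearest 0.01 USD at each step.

CIF = FOB price + freight + insurance
CIF = 12448.12 + 8847.51 + 602.47 = 21898.10

CIF value: USD 21898.10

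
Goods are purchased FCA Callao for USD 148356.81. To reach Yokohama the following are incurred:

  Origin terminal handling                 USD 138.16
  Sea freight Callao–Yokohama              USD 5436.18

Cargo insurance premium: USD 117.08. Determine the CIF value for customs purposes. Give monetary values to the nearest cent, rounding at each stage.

CIF = FCA price + pre-shipment costs + freight + insurance
CIF = 148356.81 + 138.16 + 5436.18 + 117.08 = 154048.23

CIF value: USD 154048.23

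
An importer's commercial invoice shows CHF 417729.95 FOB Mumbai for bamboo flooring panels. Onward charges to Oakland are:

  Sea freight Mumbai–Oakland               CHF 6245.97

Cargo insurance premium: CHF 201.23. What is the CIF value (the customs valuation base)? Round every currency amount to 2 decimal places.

CIF value: CHF 424177.15

CIF = FOB price + freight + insurance
CIF = 417729.95 + 6245.97 + 201.23 = 424177.15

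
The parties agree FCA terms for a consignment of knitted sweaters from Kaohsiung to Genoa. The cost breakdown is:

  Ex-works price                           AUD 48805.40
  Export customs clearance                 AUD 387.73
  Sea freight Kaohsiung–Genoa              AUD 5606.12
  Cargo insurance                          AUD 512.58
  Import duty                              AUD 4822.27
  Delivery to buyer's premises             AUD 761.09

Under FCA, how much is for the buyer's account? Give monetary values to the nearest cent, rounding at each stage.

Buyer's account: AUD 11702.06

FCA: the seller delivers export-cleared goods to the carrier; the buyer bears costs from that point.
Seller's account: goods 48805.40 + export clearance 387.73 = 49193.13
Buyer's account: freight 5606.12 + insurance 512.58 + duty 4822.27 + delivery 761.09 = 11702.06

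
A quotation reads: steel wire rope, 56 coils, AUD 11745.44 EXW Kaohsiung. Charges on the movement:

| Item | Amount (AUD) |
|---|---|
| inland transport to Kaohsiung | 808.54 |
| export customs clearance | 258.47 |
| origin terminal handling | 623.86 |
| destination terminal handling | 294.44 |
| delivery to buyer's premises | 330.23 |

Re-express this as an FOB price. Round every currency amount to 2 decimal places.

FOB price: AUD 13436.31

Not relevant to the conversion: delivery, destination terminal — on the buyer under both terms; not part of either seller's price.
From EXW to FOB, the seller additionally bears: inland to port, export clearance, origin terminal.
FOB price = 11745.44 + 808.54 + 258.47 + 623.86 = 13436.31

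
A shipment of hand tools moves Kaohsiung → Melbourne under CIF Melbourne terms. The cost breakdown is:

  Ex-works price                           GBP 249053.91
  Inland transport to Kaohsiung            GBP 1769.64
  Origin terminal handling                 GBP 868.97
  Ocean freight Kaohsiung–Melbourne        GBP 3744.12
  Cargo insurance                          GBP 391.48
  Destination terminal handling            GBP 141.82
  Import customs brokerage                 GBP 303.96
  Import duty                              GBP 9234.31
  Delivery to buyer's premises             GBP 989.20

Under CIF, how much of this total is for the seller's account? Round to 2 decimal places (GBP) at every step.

CIF: the seller pays costs through ocean freight and marine insurance to the destination port.
Seller's account: goods 249053.91 + inland to port 1769.64 + origin terminal 868.97 + freight 3744.12 + insurance 391.48 = 255828.12
Buyer's account: destination terminal 141.82 + brokerage 303.96 + duty 9234.31 + delivery 989.20 = 10669.29

Seller's account: GBP 255828.12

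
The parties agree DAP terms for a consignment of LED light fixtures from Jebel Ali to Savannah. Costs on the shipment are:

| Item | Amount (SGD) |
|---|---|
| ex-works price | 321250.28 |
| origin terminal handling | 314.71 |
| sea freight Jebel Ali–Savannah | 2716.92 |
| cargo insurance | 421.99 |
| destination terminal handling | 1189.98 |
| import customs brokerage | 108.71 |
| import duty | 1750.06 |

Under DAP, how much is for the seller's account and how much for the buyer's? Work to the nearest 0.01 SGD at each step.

Seller: SGD 325893.88; buyer: SGD 1858.77

DAP: the seller bears all costs to the named destination except import duty and clearance.
Seller's account: goods 321250.28 + origin terminal 314.71 + freight 2716.92 + insurance 421.99 + destination terminal 1189.98 = 325893.88
Buyer's account: brokerage 108.71 + duty 1750.06 = 1858.77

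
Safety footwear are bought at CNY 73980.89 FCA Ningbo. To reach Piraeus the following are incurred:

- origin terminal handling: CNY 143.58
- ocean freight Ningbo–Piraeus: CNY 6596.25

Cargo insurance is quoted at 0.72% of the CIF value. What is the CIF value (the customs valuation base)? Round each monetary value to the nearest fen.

CIF value: CNY 81306.12

Let C be the CIF value. C = FCA price + pre-shipment costs + freight + 0.72% × C
C − 0.72% × C = 73980.89 + 143.58 + 6596.25
0.9928 × C = 80720.72
C = 80720.72 / 0.9928 = 81306.12
Insurance premium = 0.72% × 81306.12 = 585.40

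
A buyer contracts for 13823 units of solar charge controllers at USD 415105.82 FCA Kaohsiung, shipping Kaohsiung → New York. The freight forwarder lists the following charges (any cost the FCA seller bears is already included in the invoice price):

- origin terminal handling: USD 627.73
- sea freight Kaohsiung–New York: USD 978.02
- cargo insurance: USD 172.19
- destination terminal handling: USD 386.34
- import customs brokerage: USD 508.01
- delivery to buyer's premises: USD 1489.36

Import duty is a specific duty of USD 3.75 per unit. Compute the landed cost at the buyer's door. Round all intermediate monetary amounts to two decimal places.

FCA: the seller delivers export-cleared goods to the carrier; the buyer bears costs from that point.
CIF value = FCA price + origin terminal + freight + insurance = 415105.82 + 627.73 + 978.02 + 172.19 = 416883.76
Import duty = 13823 × 3.75 = 51836.25
Buyer bears: origin terminal 627.73 + freight 978.02 + insurance 172.19 + destination terminal 386.34 + brokerage 508.01 + delivery 1489.36 + duty 51836.25 = 55997.90
Landed cost = invoice 415105.82 + 55997.90 = 471103.72

Total landed cost: USD 471103.72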